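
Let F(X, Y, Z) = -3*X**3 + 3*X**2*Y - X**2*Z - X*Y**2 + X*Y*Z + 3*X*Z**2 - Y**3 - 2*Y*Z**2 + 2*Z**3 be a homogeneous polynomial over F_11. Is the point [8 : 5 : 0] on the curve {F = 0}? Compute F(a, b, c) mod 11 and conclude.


F(8,5,0) ≡ 1 (mod 11); P is NOT on the curve.

Evaluate F(8, 5, 0) term-by-term (mod 11).
  -3*X**3 ↦ -3·512·1·1 = -1536
  3*X**2*Y ↦ 3·64·5·1 = 960
  -X**2*Z ↦ -1·64·1·0 = 0
  -X*Y**2 ↦ -1·8·25·1 = -200
  X*Y*Z ↦ 1·8·5·0 = 0
  3*X*Z**2 ↦ 3·8·1·0 = 0
  -Y**3 ↦ -1·1·125·1 = -125
  -2*Y*Z**2 ↦ -2·1·5·0 = 0
  2*Z**3 ↦ 2·1·1·0 = 0
Sum: F(8, 5, 0) = (-1536) + (960) + (0) + (-200) + (0) + (0) + (-125) + (0) + (0) = -901.
Reducing mod 11: -901 ≡ 1 (mod 11).
Since F(a, b, c) ≡ 1 ≠ 0 (mod 11), P does NOT lie on the curve.


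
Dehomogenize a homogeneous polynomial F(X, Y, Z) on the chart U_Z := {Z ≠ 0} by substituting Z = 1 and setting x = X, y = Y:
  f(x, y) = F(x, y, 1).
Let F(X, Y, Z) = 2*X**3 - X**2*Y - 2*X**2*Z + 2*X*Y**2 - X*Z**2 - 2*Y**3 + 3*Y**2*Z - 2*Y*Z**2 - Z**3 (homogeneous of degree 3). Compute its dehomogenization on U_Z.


f(x, y) = 2*x**3 - x**2*y - 2*x**2 + 2*x*y**2 - x - 2*y**3 + 3*y**2 - 2*y - 1

On U_Z we set Z = 1. Each monomial c·X^i·Y^j·Z^k in F becomes c·x^i·y^j·1^k = c·x^i·y^j.
Substituting Z = 1: F(X, Y, 1) = 2*x**3 - x**2*y - 2*x**2 + 2*x*y**2 - x - 2*y**3 + 3*y**2 - 2*y - 1.
Note: deg(f) ≤ deg(F) = 3; strict inequality happens when F is divisible by Z (lost terms).


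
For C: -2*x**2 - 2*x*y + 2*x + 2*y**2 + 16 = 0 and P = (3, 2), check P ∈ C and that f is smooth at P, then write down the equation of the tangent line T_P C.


Tangent line at P: -14*x + 2*y + 38 = 0.

Step 1: f(3, 2) = 0, so P lies on C.
Step 2: partial derivatives
  f_x(x, y) = -4*x - 2*y + 2, f_y(x, y) = -2*x + 4*y.
  f_x(P) = -14, f_y(P) = 2 (gradient nonzero, so P is smooth).
Step 3: tangent line at P: -14·(x − 3) + 2·(y − 2) = 0.
Expanding: -14*x + 2*y + 38 = 0.


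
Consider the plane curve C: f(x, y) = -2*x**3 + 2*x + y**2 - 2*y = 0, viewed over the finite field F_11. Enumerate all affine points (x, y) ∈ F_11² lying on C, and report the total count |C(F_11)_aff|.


Affine F_11-points: {(0, 0), (0, 2), (1, 0), (1, 2), (3, 5), (3, 8), (4, 1), (6, 6), (6, 7), (9, 1), (10, 0), (10, 2)}; count = 12.

For each of the 121 pairs (x, y) ∈ F_11², evaluate f(x, y) mod 11. Record the zeros.
  x = 0: [0↦0, 1↦10, 2↦0, 3↦3, 4↦8, 5↦4, 6↦2, 7↦2, 8↦4, 9↦8, 10↦3]  zeros at y ∈ {0, 2}
  x = 1: [0↦0, 1↦10, 2↦0, 3↦3, 4↦8, 5↦4, 6↦2, 7↦2, 8↦4, 9↦8, 10↦3]  zeros at y ∈ {0, 2}
  x = 2: [0↦10, 1↦9, 2↦10, 3↦2, 4↦7, 5↦3, 6↦1, 7↦1, 8↦3, 9↦7, 10↦2]  zeros at y ∈ ∅
  x = 3: [0↦7, 1↦6, 2↦7, 3↦10, 4↦4, 5↦0, 6↦9, 7↦9, 8↦0, 9↦4, 10↦10]  zeros at y ∈ {5, 8}
  x = 4: [0↦1, 1↦0, 2↦1, 3↦4, 4↦9, 5↦5, 6↦3, 7↦3, 8↦5, 9↦9, 10↦4]  zeros at y ∈ {1}
  x = 5: [0↦2, 1↦1, 2↦2, 3↦5, 4↦10, 5↦6, 6↦4, 7↦4, 8↦6, 9↦10, 10↦5]  zeros at y ∈ ∅
  x = 6: [0↦9, 1↦8, 2↦9, 3↦1, 4↦6, 5↦2, 6↦0, 7↦0, 8↦2, 9↦6, 10↦1]  zeros at y ∈ {6, 7}
  x = 7: [0↦10, 1↦9, 2↦10, 3↦2, 4↦7, 5↦3, 6↦1, 7↦1, 8↦3, 9↦7, 10↦2]  zeros at y ∈ ∅
  x = 8: [0↦4, 1↦3, 2↦4, 3↦7, 4↦1, 5↦8, 6↦6, 7↦6, 8↦8, 9↦1, 10↦7]  zeros at y ∈ ∅
  x = 9: [0↦1, 1↦0, 2↦1, 3↦4, 4↦9, 5↦5, 6↦3, 7↦3, 8↦5, 9↦9, 10↦4]  zeros at y ∈ {1}
  x = 10: [0↦0, 1↦10, 2↦0, 3↦3, 4↦8, 5↦4, 6↦2, 7↦2, 8↦4, 9↦8, 10↦3]  zeros at y ∈ {0, 2}
Collecting zeros: affine points = {(0, 0), (0, 2), (1, 0), (1, 2), (3, 5), (3, 8), (4, 1), (6, 6), (6, 7), (9, 1), (10, 0), (10, 2)}.
Total count |C(F_11)_aff| = 12.


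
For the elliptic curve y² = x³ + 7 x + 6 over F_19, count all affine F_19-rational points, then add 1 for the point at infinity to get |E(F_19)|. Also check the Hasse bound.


Affine points = {(0, 5), (0, 14), (2, 3), (2, 16), (3, 4), (3, 15), (6, 6), (6, 13), (8, 2), (8, 17), (9, 0), (14, 6), (14, 13), (15, 3), (15, 16), (18, 6), (18, 13)}; affine count = 17; |E(F_19)| = 18.

Discriminant check: Δ ∝ 4a³ + 27b² = 4·7³ + 27·6² = 4·343 + 27·36 ≡ 7 (mod 19). Nonzero ⇒ E is nonsingular.
For each x ∈ F_19, compute rhs = x³ + 7·x + 6 mod 19, then count y ∈ F_19 with y² ≡ rhs.
  x = 0: rhs = 6, matching y values: 5, 14 (2 points).
  x = 1: rhs = 14, matching y values: none (0 points).
  x = 2: rhs = 9, matching y values: 3, 16 (2 points).
  x = 3: rhs = 16, matching y values: 4, 15 (2 points).
  x = 4: rhs = 3, matching y values: none (0 points).
  x = 5: rhs = 14, matching y values: none (0 points).
  x = 6: rhs = 17, matching y values: 6, 13 (2 points).
  x = 7: rhs = 18, matching y values: none (0 points).
  x = 8: rhs = 4, matching y values: 2, 17 (2 points).
  x = 9: rhs = 0, matching y values: 0 (1 points).
  x = 10: rhs = 12, matching y values: none (0 points).
  x = 11: rhs = 8, matching y values: none (0 points).
  x = 12: rhs = 13, matching y values: none (0 points).
  x = 13: rhs = 14, matching y values: none (0 points).
  x = 14: rhs = 17, matching y values: 6, 13 (2 points).
  x = 15: rhs = 9, matching y values: 3, 16 (2 points).
  x = 16: rhs = 15, matching y values: none (0 points).
  x = 17: rhs = 3, matching y values: none (0 points).
  x = 18: rhs = 17, matching y values: 6, 13 (2 points).
Total affine count: 17.
Full point count |E(F_19)| = 17 + 1 = 18.
Hasse bound: |18 − (19+1)| = |-2| = 2 ≤ 2√19 ≈ 8.7178 ✓.


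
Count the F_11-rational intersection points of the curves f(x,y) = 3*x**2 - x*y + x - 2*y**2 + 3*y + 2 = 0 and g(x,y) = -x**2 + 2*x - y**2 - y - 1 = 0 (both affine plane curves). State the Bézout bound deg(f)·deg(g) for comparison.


Common zeros: ∅; count = 0; Bézout bound = 4.

deg(f) = 2, deg(g) = 2, so Bézout bound = 4.
Scan x ∈ F_11. For each x, list the y ∈ F_11 with f(x, y) ≡ 0 and those with g(x, y) ≡ 0 (mod 11); the common zeros in that column are the intersection.
  x = 0: f ≡ 0 at y ∈ {2, 5}; g ≡ 0 at y ∈ ∅; common: ∅.
  x = 1: f ≡ 0 at y ∈ ∅; g ≡ 0 at y ∈ {0, 10}; common: ∅.
  x = 2: f ≡ 0 at y ∈ ∅; g ≡ 0 at y ∈ ∅; common: ∅.
  x = 3: f ≡ 0 at y ∈ {4, 7}; g ≡ 0 at y ∈ ∅; common: ∅.
  x = 4: f ≡ 0 at y ∈ {2, 3}; g ≡ 0 at y ∈ {1, 9}; common: ∅.
  x = 5: f ≡ 0 at y ∈ {5}; g ≡ 0 at y ∈ {2, 8}; common: ∅.
  x = 6: f ≡ 0 at y ∈ ∅; g ≡ 0 at y ∈ {5}; common: ∅.
  x = 7: f ≡ 0 at y ∈ ∅; g ≡ 0 at y ∈ {5}; common: ∅.
  x = 8: f ≡ 0 at y ∈ ∅; g ≡ 0 at y ∈ {2, 8}; common: ∅.
  x = 9: f ≡ 0 at y ∈ {4}; g ≡ 0 at y ∈ {1, 9}; common: ∅.
  x = 10: f ≡ 0 at y ∈ {6, 7}; g ≡ 0 at y ∈ ∅; common: ∅.
Collecting: common zeros = ∅, so the count is 0.
Comparison with the Bézout bound: 0 ≤ 4 = deg(f)·deg(g), as expected for curves with no common component (the affine F_11-count falls short of the bound because intersections may lie at infinity, over extension fields, or carry multiplicity).


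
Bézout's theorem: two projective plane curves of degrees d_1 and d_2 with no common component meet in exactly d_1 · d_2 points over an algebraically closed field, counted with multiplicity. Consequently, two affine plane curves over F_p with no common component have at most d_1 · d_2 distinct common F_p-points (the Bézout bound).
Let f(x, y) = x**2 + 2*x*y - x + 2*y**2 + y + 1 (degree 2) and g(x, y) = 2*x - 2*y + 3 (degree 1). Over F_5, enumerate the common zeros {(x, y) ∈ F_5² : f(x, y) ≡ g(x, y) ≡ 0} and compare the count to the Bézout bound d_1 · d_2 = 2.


Common zeros: {(2, 1)}; count = 1; Bézout bound = 2.

deg(f) = 2, deg(g) = 1, so Bézout bound = 2.
Scan x ∈ F_5. For each x, list the y ∈ F_5 with f(x, y) ≡ 0 and those with g(x, y) ≡ 0 (mod 5); the common zeros in that column are the intersection.
  x = 0: f ≡ 0 at y ∈ ∅; g ≡ 0 at y ∈ {4}; common: ∅.
  x = 1: f ≡ 0 at y ∈ {2, 4}; g ≡ 0 at y ∈ {0}; common: ∅.
  x = 2: f ≡ 0 at y ∈ {1, 4}; g ≡ 0 at y ∈ {1}; common: {1}.
  x = 3: f ≡ 0 at y ∈ ∅; g ≡ 0 at y ∈ {2}; common: ∅.
  x = 4: f ≡ 0 at y ∈ ∅; g ≡ 0 at y ∈ {3}; common: ∅.
Collecting: common zeros = {(2, 1)}, so the count is 1.
Comparison with the Bézout bound: 1 ≤ 2 = deg(f)·deg(g), as expected for curves with no common component (the affine F_5-count falls short of the bound because intersections may lie at infinity, over extension fields, or carry multiplicity).


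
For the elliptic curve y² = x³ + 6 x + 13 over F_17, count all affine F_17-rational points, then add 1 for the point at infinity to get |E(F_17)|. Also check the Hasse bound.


Affine points = {(0, 8), (0, 9), (2, 4), (2, 13), (4, 4), (4, 13), (5, 7), (5, 10), (10, 6), (10, 11), (11, 4), (11, 13), (14, 6), (14, 11)}; affine count = 14; |E(F_17)| = 15.

Discriminant check: Δ ∝ 4a³ + 27b² = 4·6³ + 27·13² = 4·216 + 27·169 ≡ 4 (mod 17). Nonzero ⇒ E is nonsingular.
For each x ∈ F_17, compute rhs = x³ + 6·x + 13 mod 17, then count y ∈ F_17 with y² ≡ rhs.
  x = 0: rhs = 13, matching y values: 8, 9 (2 points).
  x = 1: rhs = 3, matching y values: none (0 points).
  x = 2: rhs = 16, matching y values: 4, 13 (2 points).
  x = 3: rhs = 7, matching y values: none (0 points).
  x = 4: rhs = 16, matching y values: 4, 13 (2 points).
  x = 5: rhs = 15, matching y values: 7, 10 (2 points).
  x = 6: rhs = 10, matching y values: none (0 points).
  x = 7: rhs = 7, matching y values: none (0 points).
  x = 8: rhs = 12, matching y values: none (0 points).
  x = 9: rhs = 14, matching y values: none (0 points).
  x = 10: rhs = 2, matching y values: 6, 11 (2 points).
  x = 11: rhs = 16, matching y values: 4, 13 (2 points).
  x = 12: rhs = 11, matching y values: none (0 points).
  x = 13: rhs = 10, matching y values: none (0 points).
  x = 14: rhs = 2, matching y values: 6, 11 (2 points).
  x = 15: rhs = 10, matching y values: none (0 points).
  x = 16: rhs = 6, matching y values: none (0 points).
Total affine count: 14.
Full point count |E(F_17)| = 14 + 1 = 15.
Hasse bound: |15 − (17+1)| = |-3| = 3 ≤ 2√17 ≈ 8.2462 ✓.


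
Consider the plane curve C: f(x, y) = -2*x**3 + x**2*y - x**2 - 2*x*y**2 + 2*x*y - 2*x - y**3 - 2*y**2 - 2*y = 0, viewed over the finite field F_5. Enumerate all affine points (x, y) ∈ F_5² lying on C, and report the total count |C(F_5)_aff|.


Affine F_5-points: {(0, 0), (0, 1), (0, 2), (1, 0), (1, 3), (2, 1), (2, 4), (3, 1)}; count = 8.

For each of the 25 pairs (x, y) ∈ F_5², evaluate f(x, y) mod 5. Record the zeros.
  x = 0: [0↦0, 1↦0, 2↦0, 3↦4, 4↦1]  zeros at y ∈ {0, 1, 2}
  x = 1: [0↦0, 1↦1, 2↦3, 3↦0, 4↦1]  zeros at y ∈ {0, 3}
  x = 2: [0↦1, 1↦0, 2↦1, 3↦3, 4↦0]  zeros at y ∈ {1, 4}
  x = 3: [0↦1, 1↦0, 2↦2, 3↦1, 4↦1]  zeros at y ∈ {1}
  x = 4: [0↦3, 1↦4, 2↦4, 3↦2, 4↦2]  zeros at y ∈ ∅
Collecting zeros: affine points = {(0, 0), (0, 1), (0, 2), (1, 0), (1, 3), (2, 1), (2, 4), (3, 1)}.
Total count |C(F_5)_aff| = 8.


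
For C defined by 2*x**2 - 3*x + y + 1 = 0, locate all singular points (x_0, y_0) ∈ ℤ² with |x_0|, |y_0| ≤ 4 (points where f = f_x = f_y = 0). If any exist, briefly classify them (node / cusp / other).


No singular points in the scanned grid; C is smooth there.

Compute partial derivatives:
  f_x = 4*x - 3.
  f_y = 1.
f_y = 1 is a nonzero constant, so f_y never vanishes: no point (x, y) can satisfy f = f_x = f_y = 0. In particular no (x, y) ∈ {−4, ..., 4}² is singular; the curve is smooth.


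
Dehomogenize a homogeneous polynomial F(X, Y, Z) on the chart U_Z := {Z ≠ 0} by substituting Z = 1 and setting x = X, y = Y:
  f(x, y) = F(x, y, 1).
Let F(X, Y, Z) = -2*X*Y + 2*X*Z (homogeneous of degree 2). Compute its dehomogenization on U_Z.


f(x, y) = -2*x*y + 2*x

On U_Z we set Z = 1. Each monomial c·X^i·Y^j·Z^k in F becomes c·x^i·y^j·1^k = c·x^i·y^j.
Substituting Z = 1: F(X, Y, 1) = -2*x*y + 2*x.
Note: deg(f) ≤ deg(F) = 2; strict inequality happens when F is divisible by Z (lost terms).


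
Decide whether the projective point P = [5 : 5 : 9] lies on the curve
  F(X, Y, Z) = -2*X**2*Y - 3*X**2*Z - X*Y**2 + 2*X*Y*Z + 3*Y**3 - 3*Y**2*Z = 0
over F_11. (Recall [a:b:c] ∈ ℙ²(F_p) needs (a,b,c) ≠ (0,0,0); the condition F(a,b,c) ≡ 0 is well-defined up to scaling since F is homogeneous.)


F(5,5,9) ≡ 2 (mod 11); P is NOT on the curve.

Evaluate F(5, 5, 9) term-by-term (mod 11).
  -2*X**2*Y ↦ -2·25·5·1 = -250
  -3*X**2*Z ↦ -3·25·1·9 = -675
  -X*Y**2 ↦ -1·5·25·1 = -125
  2*X*Y*Z ↦ 2·5·5·9 = 450
  3*Y**3 ↦ 3·1·125·1 = 375
  -3*Y**2*Z ↦ -3·1·25·9 = -675
Sum: F(5, 5, 9) = (-250) + (-675) + (-125) + (450) + (375) + (-675) = -900.
Reducing mod 11: -900 ≡ 2 (mod 11).
Since F(a, b, c) ≡ 2 ≠ 0 (mod 11), P does NOT lie on the curve.


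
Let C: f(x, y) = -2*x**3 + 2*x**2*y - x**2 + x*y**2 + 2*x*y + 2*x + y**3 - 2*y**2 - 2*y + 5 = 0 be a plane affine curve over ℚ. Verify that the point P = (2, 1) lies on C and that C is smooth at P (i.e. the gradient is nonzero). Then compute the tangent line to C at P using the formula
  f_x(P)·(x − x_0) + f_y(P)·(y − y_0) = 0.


Tangent line at P: -15*x + 13*y + 17 = 0.

Step 1: f(2, 1) = 0, so P lies on C.
Step 2: partial derivatives
  f_x(x, y) = -6*x**2 + 4*x*y - 2*x + y**2 + 2*y + 2, f_y(x, y) = 2*x**2 + 2*x*y + 2*x + 3*y**2 - 4*y - 2.
  f_x(P) = -15, f_y(P) = 13 (gradient nonzero, so P is smooth).
Step 3: tangent line at P: -15·(x − 2) + 13·(y − 1) = 0.
Expanding: -15*x + 13*y + 17 = 0.


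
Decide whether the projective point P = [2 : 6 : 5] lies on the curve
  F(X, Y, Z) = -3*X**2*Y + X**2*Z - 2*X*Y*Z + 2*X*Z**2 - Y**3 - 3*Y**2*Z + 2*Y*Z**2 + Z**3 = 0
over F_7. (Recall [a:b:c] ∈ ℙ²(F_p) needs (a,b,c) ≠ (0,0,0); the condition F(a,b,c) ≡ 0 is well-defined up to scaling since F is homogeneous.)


F(2,6,5) ≡ 3 (mod 7); P is NOT on the curve.

Evaluate F(2, 6, 5) term-by-term (mod 7).
  -3*X**2*Y ↦ -3·4·6·1 = -72
  X**2*Z ↦ 1·4·1·5 = 20
  -2*X*Y*Z ↦ -2·2·6·5 = -120
  2*X*Z**2 ↦ 2·2·1·25 = 100
  -Y**3 ↦ -1·1·216·1 = -216
  -3*Y**2*Z ↦ -3·1·36·5 = -540
  2*Y*Z**2 ↦ 2·1·6·25 = 300
  Z**3 ↦ 1·1·1·125 = 125
Sum: F(2, 6, 5) = (-72) + (20) + (-120) + (100) + (-216) + (-540) + (300) + (125) = -403.
Reducing mod 7: -403 ≡ 3 (mod 7).
Since F(a, b, c) ≡ 3 ≠ 0 (mod 7), P does NOT lie on the curve.


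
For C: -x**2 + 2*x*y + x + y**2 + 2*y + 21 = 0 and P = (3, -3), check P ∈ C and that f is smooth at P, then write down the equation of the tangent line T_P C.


Tangent line at P: -11*x + 2*y + 39 = 0.

Step 1: f(3, -3) = 0, so P lies on C.
Step 2: partial derivatives
  f_x(x, y) = -2*x + 2*y + 1, f_y(x, y) = 2*x + 2*y + 2.
  f_x(P) = -11, f_y(P) = 2 (gradient nonzero, so P is smooth).
Step 3: tangent line at P: -11·(x − 3) + 2·(y − -3) = 0.
Expanding: -11*x + 2*y + 39 = 0.


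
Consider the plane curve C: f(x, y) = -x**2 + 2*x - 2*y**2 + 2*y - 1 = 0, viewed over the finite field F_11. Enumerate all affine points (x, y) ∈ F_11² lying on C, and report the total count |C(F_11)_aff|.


Affine F_11-points: {(1, 0), (1, 1), (3, 5), (3, 7), (4, 4), (4, 8), (9, 4), (9, 8), (10, 5), (10, 7)}; count = 10.

For each of the 121 pairs (x, y) ∈ F_11², evaluate f(x, y) mod 11. Record the zeros.
  x = 0: [0↦10, 1↦10, 2↦6, 3↦9, 4↦8, 5↦3, 6↦5, 7↦3, 8↦8, 9↦9, 10↦6]  zeros at y ∈ ∅
  x = 1: [0↦0, 1↦0, 2↦7, 3↦10, 4↦9, 5↦4, 6↦6, 7↦4, 8↦9, 9↦10, 10↦7]  zeros at y ∈ {0, 1}
  x = 2: [0↦10, 1↦10, 2↦6, 3↦9, 4↦8, 5↦3, 6↦5, 7↦3, 8↦8, 9↦9, 10↦6]  zeros at y ∈ ∅
  x = 3: [0↦7, 1↦7, 2↦3, 3↦6, 4↦5, 5↦0, 6↦2, 7↦0, 8↦5, 9↦6, 10↦3]  zeros at y ∈ {5, 7}
  x = 4: [0↦2, 1↦2, 2↦9, 3↦1, 4↦0, 5↦6, 6↦8, 7↦6, 8↦0, 9↦1, 10↦9]  zeros at y ∈ {4, 8}
  x = 5: [0↦6, 1↦6, 2↦2, 3↦5, 4↦4, 5↦10, 6↦1, 7↦10, 8↦4, 9↦5, 10↦2]  zeros at y ∈ ∅
  x = 6: [0↦8, 1↦8, 2↦4, 3↦7, 4↦6, 5↦1, 6↦3, 7↦1, 8↦6, 9↦7, 10↦4]  zeros at y ∈ ∅
  x = 7: [0↦8, 1↦8, 2↦4, 3↦7, 4↦6, 5↦1, 6↦3, 7↦1, 8↦6, 9↦7, 10↦4]  zeros at y ∈ ∅
  x = 8: [0↦6, 1↦6, 2↦2, 3↦5, 4↦4, 5↦10, 6↦1, 7↦10, 8↦4, 9↦5, 10↦2]  zeros at y ∈ ∅
  x = 9: [0↦2, 1↦2, 2↦9, 3↦1, 4↦0, 5↦6, 6↦8, 7↦6, 8↦0, 9↦1, 10↦9]  zeros at y ∈ {4, 8}
  x = 10: [0↦7, 1↦7, 2↦3, 3↦6, 4↦5, 5↦0, 6↦2, 7↦0, 8↦5, 9↦6, 10↦3]  zeros at y ∈ {5, 7}
Collecting zeros: affine points = {(1, 0), (1, 1), (3, 5), (3, 7), (4, 4), (4, 8), (9, 4), (9, 8), (10, 5), (10, 7)}.
Total count |C(F_11)_aff| = 10.


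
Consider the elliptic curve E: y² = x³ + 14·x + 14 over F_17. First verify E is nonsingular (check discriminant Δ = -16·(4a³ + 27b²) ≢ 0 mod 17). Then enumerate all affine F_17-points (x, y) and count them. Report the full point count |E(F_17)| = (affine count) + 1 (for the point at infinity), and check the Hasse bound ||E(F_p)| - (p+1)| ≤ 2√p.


Affine points = {(2, 4), (2, 13), (3, 7), (3, 10), (4, 7), (4, 10), (6, 5), (6, 12), (7, 8), (7, 9), (8, 3), (8, 14), (9, 6), (9, 11), (10, 7), (10, 10), (13, 8), (13, 9), (14, 8), (14, 9), (16, 4), (16, 13)}; affine count = 22; |E(F_17)| = 23.

Discriminant check: Δ ∝ 4a³ + 27b² = 4·14³ + 27·14² = 4·2744 + 27·196 ≡ 16 (mod 17). Nonzero ⇒ E is nonsingular.
For each x ∈ F_17, compute rhs = x³ + 14·x + 14 mod 17, then count y ∈ F_17 with y² ≡ rhs.
  x = 0: rhs = 14, matching y values: none (0 points).
  x = 1: rhs = 12, matching y values: none (0 points).
  x = 2: rhs = 16, matching y values: 4, 13 (2 points).
  x = 3: rhs = 15, matching y values: 7, 10 (2 points).
  x = 4: rhs = 15, matching y values: 7, 10 (2 points).
  x = 5: rhs = 5, matching y values: none (0 points).
  x = 6: rhs = 8, matching y values: 5, 12 (2 points).
  x = 7: rhs = 13, matching y values: 8, 9 (2 points).
  x = 8: rhs = 9, matching y values: 3, 14 (2 points).
  x = 9: rhs = 2, matching y values: 6, 11 (2 points).
  x = 10: rhs = 15, matching y values: 7, 10 (2 points).
  x = 11: rhs = 3, matching y values: none (0 points).
  x = 12: rhs = 6, matching y values: none (0 points).
  x = 13: rhs = 13, matching y values: 8, 9 (2 points).
  x = 14: rhs = 13, matching y values: 8, 9 (2 points).
  x = 15: rhs = 12, matching y values: none (0 points).
  x = 16: rhs = 16, matching y values: 4, 13 (2 points).
Total affine count: 22.
Full point count |E(F_17)| = 22 + 1 = 23.
Hasse bound: |23 − (17+1)| = |5| = 5 ≤ 2√17 ≈ 8.2462 ✓.


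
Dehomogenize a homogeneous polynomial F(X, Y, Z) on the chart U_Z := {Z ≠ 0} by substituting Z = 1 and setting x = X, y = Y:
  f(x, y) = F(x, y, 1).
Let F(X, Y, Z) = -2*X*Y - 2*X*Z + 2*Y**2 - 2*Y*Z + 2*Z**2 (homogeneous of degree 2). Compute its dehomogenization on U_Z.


f(x, y) = -2*x*y - 2*x + 2*y**2 - 2*y + 2

On U_Z we set Z = 1. Each monomial c·X^i·Y^j·Z^k in F becomes c·x^i·y^j·1^k = c·x^i·y^j.
Substituting Z = 1: F(X, Y, 1) = -2*x*y - 2*x + 2*y**2 - 2*y + 2.
Note: deg(f) ≤ deg(F) = 2; strict inequality happens when F is divisible by Z (lost terms).


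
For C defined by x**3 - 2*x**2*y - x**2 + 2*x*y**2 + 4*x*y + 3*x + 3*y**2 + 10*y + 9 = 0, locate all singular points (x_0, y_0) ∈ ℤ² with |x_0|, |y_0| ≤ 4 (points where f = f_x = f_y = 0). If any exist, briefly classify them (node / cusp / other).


Singular points: {(-1, -2)}; classification: cusp.

Compute partial derivatives:
  f_x = 3*x**2 - 4*x*y - 2*x + 2*y**2 + 4*y + 3.
  f_y = -2*x**2 + 4*x*y + 4*x + 6*y + 10.
Scan x_0 ∈ {−4, ..., 4}. For each x_0, f_y(x_0, y) is a polynomial in y; find its integer roots y ∈ {−4, ..., 4}, then test f_x and f at those candidates.
  x = -4: f_y(-4, y) = -10*y - 38; no integer root y with |y| ≤ 4.
  x = -3: f_y(-3, y) = -6*y - 20; no integer root y with |y| ≤ 4.
  x = -2: f_y(-2, y) = -2*y - 6; vanishes at y ∈ {-3}. (-2, -3): f_x = 1 ≠ 0.
  x = -1: f_y(-1, y) = 2*y + 4; vanishes at y ∈ {-2}. (-1, -2): f_x = 0, f = 0 — SINGULAR.
  x = 0: f_y(0, y) = 6*y + 10; no integer root y with |y| ≤ 4.
  x = 1: f_y(1, y) = 10*y + 12; no integer root y with |y| ≤ 4.
  x = 2: f_y(2, y) = 14*y + 10; no integer root y with |y| ≤ 4.
  x = 3: f_y(3, y) = 18*y + 4; no integer root y with |y| ≤ 4.
  x = 4: f_y(4, y) = 22*y - 6; no integer root y with |y| ≤ 4.
Only singular point on the grid: (-1, -2).
Classify: substitute x = -1 + u, y = -2 + v and expand: f = u**3 - 2*u**2*v + 2*u*v**2 + v**2.
No constant or linear terms (consistent with a singular point). Quadratic part: v**2. Cubic part: u**3 - 2*u**2*v + 2*u*v**2.
The quadratic part v**2 is a perfect square, so there is a single (double) tangent line v = 0, i.e. y = -2. Restricting the cubic part to that line (v = 0) leaves u**3 ≠ 0, so f is not divisible by v and the branch is v² ≈ -u**3 to lowest order — this is a cusp.
Classification: cusp.


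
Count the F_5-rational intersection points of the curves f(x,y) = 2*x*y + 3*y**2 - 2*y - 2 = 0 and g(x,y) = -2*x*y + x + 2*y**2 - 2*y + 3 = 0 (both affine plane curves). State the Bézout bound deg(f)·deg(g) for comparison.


Common zeros: {(1, 3), (3, 1)}; count = 2; Bézout bound = 4.

deg(f) = 2, deg(g) = 2, so Bézout bound = 4.
Scan x ∈ F_5. For each x, list the y ∈ F_5 with f(x, y) ≡ 0 and those with g(x, y) ≡ 0 (mod 5); the common zeros in that column are the intersection.
  x = 0: f ≡ 0 at y ∈ ∅; g ≡ 0 at y ∈ {3}; common: ∅.
  x = 1: f ≡ 0 at y ∈ {2, 3}; g ≡ 0 at y ∈ {3, 4}; common: {3}.
  x = 2: f ≡ 0 at y ∈ ∅; g ≡ 0 at y ∈ {0, 3}; common: ∅.
  x = 3: f ≡ 0 at y ∈ {1}; g ≡ 0 at y ∈ {1, 3}; common: {1}.
  x = 4: f ≡ 0 at y ∈ {4}; g ≡ 0 at y ∈ {2, 3}; common: ∅.
Collecting: common zeros = {(1, 3), (3, 1)}, so the count is 2.
Comparison with the Bézout bound: 2 ≤ 4 = deg(f)·deg(g), as expected for curves with no common component (the affine F_5-count falls short of the bound because intersections may lie at infinity, over extension fields, or carry multiplicity).


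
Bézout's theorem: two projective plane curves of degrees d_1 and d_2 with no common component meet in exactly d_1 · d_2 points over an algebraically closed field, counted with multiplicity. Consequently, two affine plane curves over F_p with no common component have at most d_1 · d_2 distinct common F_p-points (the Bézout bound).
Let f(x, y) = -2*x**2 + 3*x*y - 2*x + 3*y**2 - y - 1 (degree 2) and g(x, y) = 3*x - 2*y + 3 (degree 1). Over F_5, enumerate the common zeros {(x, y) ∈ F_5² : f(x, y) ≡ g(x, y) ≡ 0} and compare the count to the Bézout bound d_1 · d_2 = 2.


Common zeros: ∅; count = 0; Bézout bound = 2.

deg(f) = 2, deg(g) = 1, so Bézout bound = 2.
Scan x ∈ F_5. For each x, list the y ∈ F_5 with f(x, y) ≡ 0 and those with g(x, y) ≡ 0 (mod 5); the common zeros in that column are the intersection.
  x = 0: f ≡ 0 at y ∈ ∅; g ≡ 0 at y ∈ {4}; common: ∅.
  x = 1: f ≡ 0 at y ∈ {0, 1}; g ≡ 0 at y ∈ {3}; common: ∅.
  x = 2: f ≡ 0 at y ∈ {1, 4}; g ≡ 0 at y ∈ {2}; common: ∅.
  x = 3: f ≡ 0 at y ∈ {0, 4}; g ≡ 0 at y ∈ {1}; common: ∅.
  x = 4: f ≡ 0 at y ∈ ∅; g ≡ 0 at y ∈ {0}; common: ∅.
Collecting: common zeros = ∅, so the count is 0.
Comparison with the Bézout bound: 0 ≤ 2 = deg(f)·deg(g), as expected for curves with no common component (the affine F_5-count falls short of the bound because intersections may lie at infinity, over extension fields, or carry multiplicity).


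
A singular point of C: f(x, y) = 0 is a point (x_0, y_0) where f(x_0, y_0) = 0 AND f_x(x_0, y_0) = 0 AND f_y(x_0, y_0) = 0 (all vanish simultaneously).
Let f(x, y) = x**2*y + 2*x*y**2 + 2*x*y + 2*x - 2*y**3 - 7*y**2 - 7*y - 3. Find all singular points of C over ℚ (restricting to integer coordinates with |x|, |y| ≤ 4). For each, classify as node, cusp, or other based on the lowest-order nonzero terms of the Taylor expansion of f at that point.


Singular points: {(1, -1)}; classification: node.

Compute partial derivatives:
  f_x = 2*x*y + 2*y**2 + 2*y + 2.
  f_y = x**2 + 4*x*y + 2*x - 6*y**2 - 14*y - 7.
Scan x_0 ∈ {−4, ..., 4}. For each x_0, f_y(x_0, y) is a polynomial in y; find its integer roots y ∈ {−4, ..., 4}, then test f_x and f at those candidates.
  x = -4: f_y(-4, y) = -6*y**2 - 30*y + 1; no integer root y with |y| ≤ 4.
  x = -3: f_y(-3, y) = -6*y**2 - 26*y - 4; no integer root y with |y| ≤ 4.
  x = -2: f_y(-2, y) = -6*y**2 - 22*y - 7; no integer root y with |y| ≤ 4.
  x = -1: f_y(-1, y) = -6*y**2 - 18*y - 8; no integer root y with |y| ≤ 4.
  x = 0: f_y(0, y) = -6*y**2 - 14*y - 7; no integer root y with |y| ≤ 4.
  x = 1: f_y(1, y) = -6*y**2 - 10*y - 4; vanishes at y ∈ {-1}. (1, -1): f_x = 0, f = 0 — SINGULAR.
  x = 2: f_y(2, y) = -6*y**2 - 6*y + 1; no integer root y with |y| ≤ 4.
  x = 3: f_y(3, y) = -6*y**2 - 2*y + 8; vanishes at y ∈ {1}. (3, 1): f_x = 12 ≠ 0.
  x = 4: f_y(4, y) = -6*y**2 + 2*y + 17; no integer root y with |y| ≤ 4.
Only singular point on the grid: (1, -1).
Classify: substitute x = 1 + u, y = -1 + v and expand: f = u**2*v - u**2 + 2*u*v**2 - 2*v**3 + v**2.
No constant or linear terms (consistent with a singular point). Quadratic part: -u**2 + v**2. Cubic part: u**2*v + 2*u*v**2 - 2*v**3.
The quadratic part v**2 - u**2 = (v − u)(v + u) splits into two distinct linear factors, so there are two distinct tangent lines y − -1 = ±(x − 1) — this is a node (ordinary double point).
Classification: node.


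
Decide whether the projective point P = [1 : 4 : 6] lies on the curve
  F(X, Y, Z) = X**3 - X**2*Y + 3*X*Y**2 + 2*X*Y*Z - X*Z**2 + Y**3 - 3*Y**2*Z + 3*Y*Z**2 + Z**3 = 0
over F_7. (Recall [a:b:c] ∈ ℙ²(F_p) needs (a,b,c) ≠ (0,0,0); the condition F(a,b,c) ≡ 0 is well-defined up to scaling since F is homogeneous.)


F(1,4,6) ≡ 5 (mod 7); P is NOT on the curve.

Evaluate F(1, 4, 6) term-by-term (mod 7).
  X**3 ↦ 1·1·1·1 = 1
  -X**2*Y ↦ -1·1·4·1 = -4
  3*X*Y**2 ↦ 3·1·16·1 = 48
  2*X*Y*Z ↦ 2·1·4·6 = 48
  -X*Z**2 ↦ -1·1·1·36 = -36
  Y**3 ↦ 1·1·64·1 = 64
  -3*Y**2*Z ↦ -3·1·16·6 = -288
  3*Y*Z**2 ↦ 3·1·4·36 = 432
  Z**3 ↦ 1·1·1·216 = 216
Sum: F(1, 4, 6) = (1) + (-4) + (48) + (48) + (-36) + (64) + (-288) + (432) + (216) = 481.
Reducing mod 7: 481 ≡ 5 (mod 7).
Since F(a, b, c) ≡ 5 ≠ 0 (mod 7), P does NOT lie on the curve.


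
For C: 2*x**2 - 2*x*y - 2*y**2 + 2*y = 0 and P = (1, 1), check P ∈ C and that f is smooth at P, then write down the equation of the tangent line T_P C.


Tangent line at P: 2*x - 4*y + 2 = 0.

Step 1: f(1, 1) = 0, so P lies on C.
Step 2: partial derivatives
  f_x(x, y) = 4*x - 2*y, f_y(x, y) = -2*x - 4*y + 2.
  f_x(P) = 2, f_y(P) = -4 (gradient nonzero, so P is smooth).
Step 3: tangent line at P: 2·(x − 1) + -4·(y − 1) = 0.
Expanding: 2*x - 4*y + 2 = 0.


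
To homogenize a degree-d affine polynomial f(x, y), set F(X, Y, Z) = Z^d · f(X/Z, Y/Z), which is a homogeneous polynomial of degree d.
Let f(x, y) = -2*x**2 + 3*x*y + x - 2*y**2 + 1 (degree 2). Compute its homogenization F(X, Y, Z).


F(X, Y, Z) = -2*X**2 + 3*X*Y + X*Z - 2*Y**2 + Z**2

deg(f) = 2.
Substitute x = X/Z, y = Y/Z into f, then multiply by Z^2.
  monomial -2·x^2·y^0 ↦ -2·X^2·Y^0·Z^0.
  monomial 3·x^1·y^1 ↦ 3·X^1·Y^1·Z^0.
  monomial 1·x^1·y^0 ↦ 1·X^1·Y^0·Z^1.
  monomial -2·x^0·y^2 ↦ -2·X^0·Y^2·Z^0.
  monomial 1·x^0·y^0 ↦ 1·X^0·Y^0·Z^2.
Collecting: F(X, Y, Z) = -2*X**2 + 3*X*Y + X*Z - 2*Y**2 + Z**2.


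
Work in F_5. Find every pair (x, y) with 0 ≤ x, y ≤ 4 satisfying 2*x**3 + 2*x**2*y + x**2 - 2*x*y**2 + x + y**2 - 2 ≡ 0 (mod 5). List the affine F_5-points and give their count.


Affine F_5-points: {(2, 0), (2, 1), (3, 2)}; count = 3.

For each of the 25 pairs (x, y) ∈ F_5², evaluate f(x, y) mod 5. Record the zeros.
  x = 0: [0↦3, 1↦4, 2↦2, 3↦2, 4↦4]  zeros at y ∈ ∅
  x = 1: [0↦2, 1↦3, 2↦2, 3↦4, 4↦4]  zeros at y ∈ ∅
  x = 2: [0↦0, 1↦0, 2↦4, 3↦2, 4↦4]  zeros at y ∈ {0, 1}
  x = 3: [0↦4, 1↦2, 2↦0, 3↦3, 4↦1]  zeros at y ∈ {2}
  x = 4: [0↦1, 1↦1, 2↦2, 3↦4, 4↦2]  zeros at y ∈ ∅
Collecting zeros: affine points = {(2, 0), (2, 1), (3, 2)}.
Total count |C(F_5)_aff| = 3.


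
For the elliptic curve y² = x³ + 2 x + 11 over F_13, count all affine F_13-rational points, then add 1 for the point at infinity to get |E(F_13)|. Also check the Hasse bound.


Affine points = {(1, 1), (1, 12), (2, 6), (2, 7), (5, 4), (5, 9), (7, 2), (7, 11), (9, 2), (9, 11), (10, 2), (10, 11), (11, 5), (11, 8)}; affine count = 14; |E(F_13)| = 15.

Discriminant check: Δ ∝ 4a³ + 27b² = 4·2³ + 27·11² = 4·8 + 27·121 ≡ 10 (mod 13). Nonzero ⇒ E is nonsingular.
For each x ∈ F_13, compute rhs = x³ + 2·x + 11 mod 13, then count y ∈ F_13 with y² ≡ rhs.
  x = 0: rhs = 11, matching y values: none (0 points).
  x = 1: rhs = 1, matching y values: 1, 12 (2 points).
  x = 2: rhs = 10, matching y values: 6, 7 (2 points).
  x = 3: rhs = 5, matching y values: none (0 points).
  x = 4: rhs = 5, matching y values: none (0 points).
  x = 5: rhs = 3, matching y values: 4, 9 (2 points).
  x = 6: rhs = 5, matching y values: none (0 points).
  x = 7: rhs = 4, matching y values: 2, 11 (2 points).
  x = 8: rhs = 6, matching y values: none (0 points).
  x = 9: rhs = 4, matching y values: 2, 11 (2 points).
  x = 10: rhs = 4, matching y values: 2, 11 (2 points).
  x = 11: rhs = 12, matching y values: 5, 8 (2 points).
  x = 12: rhs = 8, matching y values: none (0 points).
Total affine count: 14.
Full point count |E(F_13)| = 14 + 1 = 15.
Hasse bound: |15 − (13+1)| = |1| = 1 ≤ 2√13 ≈ 7.2111 ✓.


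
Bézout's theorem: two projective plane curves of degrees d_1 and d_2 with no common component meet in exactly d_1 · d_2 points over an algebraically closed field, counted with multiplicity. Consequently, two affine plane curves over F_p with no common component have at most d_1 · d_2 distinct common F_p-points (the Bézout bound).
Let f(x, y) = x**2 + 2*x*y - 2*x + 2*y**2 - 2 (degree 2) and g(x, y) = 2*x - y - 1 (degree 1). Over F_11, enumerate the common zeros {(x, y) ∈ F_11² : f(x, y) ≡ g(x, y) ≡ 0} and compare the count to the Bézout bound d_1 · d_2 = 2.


Common zeros: {(0, 10), (6, 0)}; count = 2; Bézout bound = 2.

deg(f) = 2, deg(g) = 1, so Bézout bound = 2.
Scan x ∈ F_11. For each x, list the y ∈ F_11 with f(x, y) ≡ 0 and those with g(x, y) ≡ 0 (mod 11); the common zeros in that column are the intersection.
  x = 0: f ≡ 0 at y ∈ {1, 10}; g ≡ 0 at y ∈ {10}; common: {10}.
  x = 1: f ≡ 0 at y ∈ ∅; g ≡ 0 at y ∈ {1}; common: ∅.
  x = 2: f ≡ 0 at y ∈ ∅; g ≡ 0 at y ∈ {3}; common: ∅.
  x = 3: f ≡ 0 at y ∈ ∅; g ≡ 0 at y ∈ {5}; common: ∅.
  x = 4: f ≡ 0 at y ∈ {8, 10}; g ≡ 0 at y ∈ {7}; common: ∅.
  x = 5: f ≡ 0 at y ∈ ∅; g ≡ 0 at y ∈ {9}; common: ∅.
  x = 6: f ≡ 0 at y ∈ {0, 5}; g ≡ 0 at y ∈ {0}; common: {0}.
  x = 7: f ≡ 0 at y ∈ {0, 4}; g ≡ 0 at y ∈ {2}; common: ∅.
  x = 8: f ≡ 0 at y ∈ {5, 9}; g ≡ 0 at y ∈ {4}; common: ∅.
  x = 9: f ≡ 0 at y ∈ {4, 9}; g ≡ 0 at y ∈ {6}; common: ∅.
  x = 10: f ≡ 0 at y ∈ ∅; g ≡ 0 at y ∈ {8}; common: ∅.
Collecting: common zeros = {(0, 10), (6, 0)}, so the count is 2.
Comparison with the Bézout bound: 2 ≤ 2 = deg(f)·deg(g), as expected for curves with no common component (the bound is attained).


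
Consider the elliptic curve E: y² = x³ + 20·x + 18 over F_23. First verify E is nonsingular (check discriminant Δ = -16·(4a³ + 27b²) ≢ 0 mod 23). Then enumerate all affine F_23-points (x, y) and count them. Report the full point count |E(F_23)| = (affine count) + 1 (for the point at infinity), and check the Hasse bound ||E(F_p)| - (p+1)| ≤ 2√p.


Affine points = {(0, 8), (0, 15), (1, 4), (1, 19), (3, 6), (3, 17), (4, 1), (4, 22), (5, 6), (5, 17), (6, 3), (6, 20), (7, 8), (7, 15), (8, 0), (12, 10), (12, 13), (14, 11), (14, 12), (15, 6), (15, 17), (16, 8), (16, 15), (17, 2), (17, 21), (18, 0), (19, 9), (19, 14), (20, 0), (21, 4), (21, 19)}; affine count = 31; |E(F_23)| = 32.

Discriminant check: Δ ∝ 4a³ + 27b² = 4·20³ + 27·18² = 4·8000 + 27·324 ≡ 15 (mod 23). Nonzero ⇒ E is nonsingular.
For each x ∈ F_23, compute rhs = x³ + 20·x + 18 mod 23, then count y ∈ F_23 with y² ≡ rhs.
  x = 0: rhs = 18, matching y values: 8, 15 (2 points).
  x = 1: rhs = 16, matching y values: 4, 19 (2 points).
  x = 2: rhs = 20, matching y values: none (0 points).
  x = 3: rhs = 13, matching y values: 6, 17 (2 points).
  x = 4: rhs = 1, matching y values: 1, 22 (2 points).
  x = 5: rhs = 13, matching y values: 6, 17 (2 points).
  x = 6: rhs = 9, matching y values: 3, 20 (2 points).
  x = 7: rhs = 18, matching y values: 8, 15 (2 points).
  x = 8: rhs = 0, matching y values: 0 (1 points).
  x = 9: rhs = 7, matching y values: none (0 points).
  x = 10: rhs = 22, matching y values: none (0 points).
  x = 11: rhs = 5, matching y values: none (0 points).
  x = 12: rhs = 8, matching y values: 10, 13 (2 points).
  x = 13: rhs = 14, matching y values: none (0 points).
  x = 14: rhs = 6, matching y values: 11, 12 (2 points).
  x = 15: rhs = 13, matching y values: 6, 17 (2 points).
  x = 16: rhs = 18, matching y values: 8, 15 (2 points).
  x = 17: rhs = 4, matching y values: 2, 21 (2 points).
  x = 18: rhs = 0, matching y values: 0 (1 points).
  x = 19: rhs = 12, matching y values: 9, 14 (2 points).
  x = 20: rhs = 0, matching y values: 0 (1 points).
  x = 21: rhs = 16, matching y values: 4, 19 (2 points).
  x = 22: rhs = 20, matching y values: none (0 points).
Total affine count: 31.
Full point count |E(F_23)| = 31 + 1 = 32.
Hasse bound: |32 − (23+1)| = |8| = 8 ≤ 2√23 ≈ 9.5917 ✓.


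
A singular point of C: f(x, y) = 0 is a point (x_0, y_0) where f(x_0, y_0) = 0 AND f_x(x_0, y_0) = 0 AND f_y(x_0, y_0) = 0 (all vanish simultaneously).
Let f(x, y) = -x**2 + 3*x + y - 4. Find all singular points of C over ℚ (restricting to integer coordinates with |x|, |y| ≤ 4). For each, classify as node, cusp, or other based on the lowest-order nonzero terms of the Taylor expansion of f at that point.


No singular points in the scanned grid; C is smooth there.

Compute partial derivatives:
  f_x = 3 - 2*x.
  f_y = 1.
f_y = 1 is a nonzero constant, so f_y never vanishes: no point (x, y) can satisfy f = f_x = f_y = 0. In particular no (x, y) ∈ {−4, ..., 4}² is singular; the curve is smooth.


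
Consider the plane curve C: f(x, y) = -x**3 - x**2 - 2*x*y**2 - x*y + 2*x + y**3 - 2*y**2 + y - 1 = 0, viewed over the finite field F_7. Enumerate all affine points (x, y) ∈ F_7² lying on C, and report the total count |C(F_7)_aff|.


Affine F_7-points: {(0, 4), (5, 2), (5, 5), (6, 1)}; count = 4.

For each of the 49 pairs (x, y) ∈ F_7², evaluate f(x, y) mod 7. Record the zeros.
  x = 0: [0↦6, 1↦6, 2↦1, 3↦4, 4↦0, 5↦2, 6↦2]  zeros at y ∈ {4}
  x = 1: [0↦6, 1↦3, 2↦5, 3↦4, 4↦6, 5↦3, 6↦1]  zeros at y ∈ ∅
  x = 2: [0↦5, 1↦6, 2↦1, 3↦3, 4↦4, 5↦3, 6↦6]  zeros at y ∈ ∅
  x = 3: [0↦4, 1↦2, 2↦4, 3↦2, 4↦2, 5↦3, 6↦4]  zeros at y ∈ ∅
  x = 4: [0↦4, 1↦6, 2↦1, 3↦2, 4↦1, 5↦4, 6↦3]  zeros at y ∈ ∅
  x = 5: [0↦6, 1↦5, 2↦0, 3↦4, 4↦2, 5↦0, 6↦4]  zeros at y ∈ {2, 5}
  x = 6: [0↦4, 1↦0, 2↦2, 3↦2, 4↦6, 5↦6, 6↦1]  zeros at y ∈ {1}
Collecting zeros: affine points = {(0, 4), (5, 2), (5, 5), (6, 1)}.
Total count |C(F_7)_aff| = 4.


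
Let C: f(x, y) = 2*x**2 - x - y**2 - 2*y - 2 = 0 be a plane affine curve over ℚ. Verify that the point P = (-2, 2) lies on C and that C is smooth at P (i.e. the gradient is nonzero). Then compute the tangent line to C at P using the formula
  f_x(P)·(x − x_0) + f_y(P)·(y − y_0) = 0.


Tangent line at P: -9*x - 6*y - 6 = 0.

Step 1: f(-2, 2) = 0, so P lies on C.
Step 2: partial derivatives
  f_x(x, y) = 4*x - 1, f_y(x, y) = -2*y - 2.
  f_x(P) = -9, f_y(P) = -6 (gradient nonzero, so P is smooth).
Step 3: tangent line at P: -9·(x − -2) + -6·(y − 2) = 0.
Expanding: -9*x - 6*y - 6 = 0.


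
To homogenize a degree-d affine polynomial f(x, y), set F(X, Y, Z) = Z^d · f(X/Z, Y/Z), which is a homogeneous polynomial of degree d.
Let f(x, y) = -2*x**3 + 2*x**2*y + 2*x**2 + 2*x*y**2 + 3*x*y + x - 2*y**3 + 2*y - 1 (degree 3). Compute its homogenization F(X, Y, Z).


F(X, Y, Z) = -2*X**3 + 2*X**2*Y + 2*X**2*Z + 2*X*Y**2 + 3*X*Y*Z + X*Z**2 - 2*Y**3 + 2*Y*Z**2 - Z**3

deg(f) = 3.
Substitute x = X/Z, y = Y/Z into f, then multiply by Z^3.
  monomial -2·x^3·y^0 ↦ -2·X^3·Y^0·Z^0.
  monomial 2·x^2·y^1 ↦ 2·X^2·Y^1·Z^0.
  monomial 2·x^2·y^0 ↦ 2·X^2·Y^0·Z^1.
  monomial 2·x^1·y^2 ↦ 2·X^1·Y^2·Z^0.
  monomial 3·x^1·y^1 ↦ 3·X^1·Y^1·Z^1.
  monomial 1·x^1·y^0 ↦ 1·X^1·Y^0·Z^2.
  monomial -2·x^0·y^3 ↦ -2·X^0·Y^3·Z^0.
  monomial 2·x^0·y^1 ↦ 2·X^0·Y^1·Z^2.
  monomial -1·x^0·y^0 ↦ -1·X^0·Y^0·Z^3.
Collecting: F(X, Y, Z) = -2*X**3 + 2*X**2*Y + 2*X**2*Z + 2*X*Y**2 + 3*X*Y*Z + X*Z**2 - 2*Y**3 + 2*Y*Z**2 - Z**3.


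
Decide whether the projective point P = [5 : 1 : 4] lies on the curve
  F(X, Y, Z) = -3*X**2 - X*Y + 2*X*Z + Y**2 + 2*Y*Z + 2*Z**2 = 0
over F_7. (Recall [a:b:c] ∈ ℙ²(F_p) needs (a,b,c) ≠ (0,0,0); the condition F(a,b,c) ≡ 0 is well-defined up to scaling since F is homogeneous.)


F(5,1,4) ≡ 1 (mod 7); P is NOT on the curve.

Evaluate F(5, 1, 4) term-by-term (mod 7).
  -3*X**2 ↦ -3·25·1·1 = -75
  -X*Y ↦ -1·5·1·1 = -5
  2*X*Z ↦ 2·5·1·4 = 40
  Y**2 ↦ 1·1·1·1 = 1
  2*Y*Z ↦ 2·1·1·4 = 8
  2*Z**2 ↦ 2·1·1·16 = 32
Sum: F(5, 1, 4) = (-75) + (-5) + (40) + (1) + (8) + (32) = 1.
Reducing mod 7: 1 ≡ 1 (mod 7).
Since F(a, b, c) ≡ 1 ≠ 0 (mod 7), P does NOT lie on the curve.


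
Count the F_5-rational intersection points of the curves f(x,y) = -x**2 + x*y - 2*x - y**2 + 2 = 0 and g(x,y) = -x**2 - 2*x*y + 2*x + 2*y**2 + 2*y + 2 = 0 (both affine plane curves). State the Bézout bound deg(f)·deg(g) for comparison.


Common zeros: ∅; count = 0; Bézout bound = 4.

deg(f) = 2, deg(g) = 2, so Bézout bound = 4.
Scan x ∈ F_5. For each x, list the y ∈ F_5 with f(x, y) ≡ 0 and those with g(x, y) ≡ 0 (mod 5); the common zeros in that column are the intersection.
  x = 0: f ≡ 0 at y ∈ ∅; g ≡ 0 at y ∈ ∅; common: ∅.
  x = 1: f ≡ 0 at y ∈ ∅; g ≡ 0 at y ∈ {1, 4}; common: ∅.
  x = 2: f ≡ 0 at y ∈ {1}; g ≡ 0 at y ∈ ∅; common: ∅.
  x = 3: f ≡ 0 at y ∈ ∅; g ≡ 0 at y ∈ {3, 4}; common: ∅.
  x = 4: f ≡ 0 at y ∈ ∅; g ≡ 0 at y ∈ {1, 2}; common: ∅.
Collecting: common zeros = ∅, so the count is 0.
Comparison with the Bézout bound: 0 ≤ 4 = deg(f)·deg(g), as expected for curves with no common component (the affine F_5-count falls short of the bound because intersections may lie at infinity, over extension fields, or carry multiplicity).


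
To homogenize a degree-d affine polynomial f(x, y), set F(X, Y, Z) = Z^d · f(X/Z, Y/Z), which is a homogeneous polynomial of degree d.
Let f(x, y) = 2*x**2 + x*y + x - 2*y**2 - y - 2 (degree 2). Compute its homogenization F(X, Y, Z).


F(X, Y, Z) = 2*X**2 + X*Y + X*Z - 2*Y**2 - Y*Z - 2*Z**2

deg(f) = 2.
Substitute x = X/Z, y = Y/Z into f, then multiply by Z^2.
  monomial 2·x^2·y^0 ↦ 2·X^2·Y^0·Z^0.
  monomial 1·x^1·y^1 ↦ 1·X^1·Y^1·Z^0.
  monomial 1·x^1·y^0 ↦ 1·X^1·Y^0·Z^1.
  monomial -2·x^0·y^2 ↦ -2·X^0·Y^2·Z^0.
  monomial -1·x^0·y^1 ↦ -1·X^0·Y^1·Z^1.
  monomial -2·x^0·y^0 ↦ -2·X^0·Y^0·Z^2.
Collecting: F(X, Y, Z) = 2*X**2 + X*Y + X*Z - 2*Y**2 - Y*Z - 2*Z**2.


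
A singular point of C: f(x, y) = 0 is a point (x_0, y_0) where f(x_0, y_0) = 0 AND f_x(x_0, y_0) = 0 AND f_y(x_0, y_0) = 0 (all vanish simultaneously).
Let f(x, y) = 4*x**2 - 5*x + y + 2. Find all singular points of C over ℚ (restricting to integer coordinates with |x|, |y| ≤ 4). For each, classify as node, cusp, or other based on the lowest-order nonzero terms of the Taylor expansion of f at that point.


No singular points in the scanned grid; C is smooth there.

Compute partial derivatives:
  f_x = 8*x - 5.
  f_y = 1.
f_y = 1 is a nonzero constant, so f_y never vanishes: no point (x, y) can satisfy f = f_x = f_y = 0. In particular no (x, y) ∈ {−4, ..., 4}² is singular; the curve is smooth.
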